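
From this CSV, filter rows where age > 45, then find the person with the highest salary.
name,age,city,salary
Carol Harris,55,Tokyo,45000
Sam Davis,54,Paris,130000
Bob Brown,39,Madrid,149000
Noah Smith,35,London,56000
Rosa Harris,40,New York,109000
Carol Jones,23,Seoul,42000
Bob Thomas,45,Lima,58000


Filter: age > 45
Sort by: salary (descending)

Filtered records (2):
  Sam Davis, age 54, salary $130000
  Carol Harris, age 55, salary $45000

Highest salary: Sam Davis ($130000)

Sam Davis


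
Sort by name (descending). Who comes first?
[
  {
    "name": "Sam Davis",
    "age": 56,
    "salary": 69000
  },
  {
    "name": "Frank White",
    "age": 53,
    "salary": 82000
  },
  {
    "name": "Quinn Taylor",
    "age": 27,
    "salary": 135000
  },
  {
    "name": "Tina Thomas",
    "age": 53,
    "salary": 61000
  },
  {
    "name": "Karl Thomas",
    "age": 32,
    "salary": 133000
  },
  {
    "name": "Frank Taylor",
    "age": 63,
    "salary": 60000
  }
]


Sort by: name (descending)

Sorted order:
  1. Tina Thomas (name = Tina Thomas)
  2. Sam Davis (name = Sam Davis)
  3. Quinn Taylor (name = Quinn Taylor)
  4. Karl Thomas (name = Karl Thomas)
  5. Frank White (name = Frank White)
  6. Frank Taylor (name = Frank Taylor)

First: Tina Thomas

Tina Thomas


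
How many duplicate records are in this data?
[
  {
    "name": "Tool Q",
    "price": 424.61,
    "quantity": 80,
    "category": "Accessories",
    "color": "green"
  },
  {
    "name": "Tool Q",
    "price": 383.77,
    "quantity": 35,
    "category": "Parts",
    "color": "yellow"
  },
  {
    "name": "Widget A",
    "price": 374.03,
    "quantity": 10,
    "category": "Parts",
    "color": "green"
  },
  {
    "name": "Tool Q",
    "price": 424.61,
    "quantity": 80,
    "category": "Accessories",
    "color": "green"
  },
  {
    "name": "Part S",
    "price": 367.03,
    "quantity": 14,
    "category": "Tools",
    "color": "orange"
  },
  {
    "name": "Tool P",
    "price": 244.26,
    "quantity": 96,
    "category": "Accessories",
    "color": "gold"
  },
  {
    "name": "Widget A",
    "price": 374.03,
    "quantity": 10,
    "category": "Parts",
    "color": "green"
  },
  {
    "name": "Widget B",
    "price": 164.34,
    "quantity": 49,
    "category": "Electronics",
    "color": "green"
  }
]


Checking 8 records for duplicates:

  Row 1: Tool Q ($424.61, qty 80)
  Row 2: Tool Q ($383.77, qty 35)
  Row 3: Widget A ($374.03, qty 10)
  Row 4: Tool Q ($424.61, qty 80) <-- DUPLICATE
  Row 5: Part S ($367.03, qty 14)
  Row 6: Tool P ($244.26, qty 96)
  Row 7: Widget A ($374.03, qty 10) <-- DUPLICATE
  Row 8: Widget B ($164.34, qty 49)

Duplicates found: 2
Unique records: 6

2 duplicates, 6 unique


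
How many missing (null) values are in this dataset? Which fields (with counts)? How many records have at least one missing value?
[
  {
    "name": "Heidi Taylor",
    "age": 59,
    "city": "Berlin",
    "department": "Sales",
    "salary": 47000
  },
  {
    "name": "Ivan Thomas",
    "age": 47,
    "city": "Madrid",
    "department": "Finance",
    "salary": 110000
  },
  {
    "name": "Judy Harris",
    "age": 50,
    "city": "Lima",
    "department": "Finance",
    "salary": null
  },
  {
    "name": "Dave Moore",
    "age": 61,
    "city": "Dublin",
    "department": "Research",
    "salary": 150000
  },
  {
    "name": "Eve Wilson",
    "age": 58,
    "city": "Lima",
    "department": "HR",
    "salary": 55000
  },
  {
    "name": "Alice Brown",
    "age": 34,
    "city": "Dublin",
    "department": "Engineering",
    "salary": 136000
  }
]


Checking for missing (null) values in 6 records:

  Heidi Taylor: complete
  Ivan Thomas: complete
  Judy Harris: salary
  Dave Moore: complete
  Eve Wilson: complete
  Alice Brown: complete

Per field:
  name: 0 missing
  age: 0 missing
  city: 0 missing
  department: 0 missing
  salary: 1 missing

Total missing values: 1
Records with any missing: 1

1 missing values (salary: 1); 1 incomplete records


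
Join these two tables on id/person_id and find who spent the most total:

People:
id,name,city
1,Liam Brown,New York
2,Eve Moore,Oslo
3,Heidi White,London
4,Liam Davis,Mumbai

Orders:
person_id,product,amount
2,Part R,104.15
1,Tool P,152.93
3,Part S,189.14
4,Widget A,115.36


Join on: people.id = orders.person_id

Joined rows:
  Eve Moore (Oslo) bought Part R for $104.15
  Liam Brown (New York) bought Tool P for $152.93
  Heidi White (London) bought Part S for $189.14
  Liam Davis (Mumbai) bought Widget A for $115.36

Total per person:
  Heidi White: $189.14
  Liam Brown: $152.93
  Liam Davis: $115.36
  Eve Moore: $104.15

Top spender: Heidi White ($189.14)

Heidi White ($189.14)


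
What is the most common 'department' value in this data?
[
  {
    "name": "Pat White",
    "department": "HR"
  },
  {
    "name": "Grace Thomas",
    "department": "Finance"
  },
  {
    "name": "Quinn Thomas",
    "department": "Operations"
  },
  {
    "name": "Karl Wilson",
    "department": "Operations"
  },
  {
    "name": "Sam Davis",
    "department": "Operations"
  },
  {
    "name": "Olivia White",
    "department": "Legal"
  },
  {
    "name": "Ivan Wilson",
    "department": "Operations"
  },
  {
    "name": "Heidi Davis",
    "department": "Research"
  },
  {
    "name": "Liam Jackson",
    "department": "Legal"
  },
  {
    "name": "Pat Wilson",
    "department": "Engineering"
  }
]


Counting 'department' values across 10 records:

  Operations: 4 ####
  Legal: 2 ##
  HR: 1 #
  Finance: 1 #
  Research: 1 #
  Engineering: 1 #

Most common: Operations (4 times)

Operations (4 times)


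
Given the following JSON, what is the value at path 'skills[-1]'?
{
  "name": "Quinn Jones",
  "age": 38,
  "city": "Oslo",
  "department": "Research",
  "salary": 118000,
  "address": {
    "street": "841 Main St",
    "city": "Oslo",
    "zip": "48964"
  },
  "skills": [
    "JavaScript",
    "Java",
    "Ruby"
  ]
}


Query: skills[-1]
Path: skills -> last element
Value: Ruby

Ruby


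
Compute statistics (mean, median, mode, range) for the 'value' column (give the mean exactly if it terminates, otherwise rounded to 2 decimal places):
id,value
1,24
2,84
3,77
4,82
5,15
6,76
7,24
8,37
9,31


Data: [24, 84, 77, 82, 15, 76, 24, 37, 31]
Count: 9
Sum: 450
Mean: 450/9 = 50
Sorted: [15, 24, 24, 31, 37, 76, 77, 82, 84]
Median: 37.0
Mode: 24 (2 times)
Range: 84 - 15 = 69
Min: 15, Max: 84

mean=50, median=37.0, mode=24, range=69


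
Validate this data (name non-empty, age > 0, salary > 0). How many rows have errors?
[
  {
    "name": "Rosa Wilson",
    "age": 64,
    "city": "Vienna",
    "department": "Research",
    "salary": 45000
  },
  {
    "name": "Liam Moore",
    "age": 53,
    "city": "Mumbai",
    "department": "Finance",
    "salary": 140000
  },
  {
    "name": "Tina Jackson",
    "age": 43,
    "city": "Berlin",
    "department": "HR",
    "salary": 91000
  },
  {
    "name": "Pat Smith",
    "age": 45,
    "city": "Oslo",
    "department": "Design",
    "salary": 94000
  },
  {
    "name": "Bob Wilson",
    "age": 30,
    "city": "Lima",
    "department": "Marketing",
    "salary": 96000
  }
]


Validating 5 records:
Rules: name non-empty, age > 0, salary > 0

  Row 1 (Rosa Wilson): OK
  Row 2 (Liam Moore): OK
  Row 3 (Tina Jackson): OK
  Row 4 (Pat Smith): OK
  Row 5 (Bob Wilson): OK

Total errors: 0

0 errors


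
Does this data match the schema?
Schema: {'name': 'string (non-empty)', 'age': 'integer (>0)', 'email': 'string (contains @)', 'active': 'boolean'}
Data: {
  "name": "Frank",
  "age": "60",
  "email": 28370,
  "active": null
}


Validating each field against schema:
  name: OK (non-empty string)
  age: FAIL ("60" is not an integer)
  email: FAIL (28370 is not a string)
  active: FAIL (null is not a boolean)

Result: INVALID (3 errors: age, email, active)

INVALID (3 errors: age, email, active)


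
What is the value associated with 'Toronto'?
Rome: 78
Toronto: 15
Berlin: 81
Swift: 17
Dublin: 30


Looking up key 'Toronto'
Value: 15

15


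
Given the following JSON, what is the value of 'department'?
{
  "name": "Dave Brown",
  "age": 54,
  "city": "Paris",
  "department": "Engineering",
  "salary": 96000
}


Looking up field 'department'
Value: Engineering

Engineering


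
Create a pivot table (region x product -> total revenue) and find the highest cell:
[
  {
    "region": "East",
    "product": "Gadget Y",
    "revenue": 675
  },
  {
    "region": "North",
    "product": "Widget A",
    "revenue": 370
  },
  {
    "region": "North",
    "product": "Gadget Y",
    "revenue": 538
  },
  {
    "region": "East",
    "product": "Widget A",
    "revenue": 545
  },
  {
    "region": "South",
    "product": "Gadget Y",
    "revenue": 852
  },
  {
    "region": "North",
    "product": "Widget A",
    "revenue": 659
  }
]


Pivot: region (rows) x product (columns) -> total revenue

     Gadget Y      Widget A    
East           675           545  
North          538          1029  
South          852             0  

Highest: North / Widget A = $1029

North / Widget A = $1029


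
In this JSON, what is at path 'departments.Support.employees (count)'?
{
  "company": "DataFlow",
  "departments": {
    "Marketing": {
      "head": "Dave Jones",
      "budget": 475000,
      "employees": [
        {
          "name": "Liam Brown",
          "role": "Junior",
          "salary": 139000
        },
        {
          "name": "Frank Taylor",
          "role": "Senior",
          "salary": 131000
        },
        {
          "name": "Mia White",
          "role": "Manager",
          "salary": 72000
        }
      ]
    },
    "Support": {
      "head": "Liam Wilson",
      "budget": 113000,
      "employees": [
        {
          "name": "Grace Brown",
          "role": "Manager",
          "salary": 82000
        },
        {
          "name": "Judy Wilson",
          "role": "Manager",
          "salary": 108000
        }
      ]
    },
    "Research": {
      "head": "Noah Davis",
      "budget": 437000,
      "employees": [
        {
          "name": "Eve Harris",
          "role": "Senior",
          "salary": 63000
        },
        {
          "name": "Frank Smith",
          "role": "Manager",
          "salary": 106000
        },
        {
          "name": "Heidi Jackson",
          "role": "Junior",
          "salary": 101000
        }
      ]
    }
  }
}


Path: departments.Support.employees (count)

Navigate:
  -> departments
  -> Support
  -> employees (array, length 2)

2


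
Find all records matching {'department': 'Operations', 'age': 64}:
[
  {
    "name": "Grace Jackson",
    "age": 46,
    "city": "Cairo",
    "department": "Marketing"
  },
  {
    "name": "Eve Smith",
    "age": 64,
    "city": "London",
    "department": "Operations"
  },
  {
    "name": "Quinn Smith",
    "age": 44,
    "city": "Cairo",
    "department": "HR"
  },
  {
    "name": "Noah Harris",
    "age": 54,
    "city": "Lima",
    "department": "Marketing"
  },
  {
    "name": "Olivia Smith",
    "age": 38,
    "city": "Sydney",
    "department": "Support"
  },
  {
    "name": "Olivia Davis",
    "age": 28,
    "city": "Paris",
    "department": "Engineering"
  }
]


Search criteria: {'department': 'Operations', 'age': 64}

Checking 6 records:
  Grace Jackson: {department: Marketing, age: 46}
  Eve Smith: {department: Operations, age: 64} <-- MATCH
  Quinn Smith: {department: HR, age: 44}
  Noah Harris: {department: Marketing, age: 54}
  Olivia Smith: {department: Support, age: 38}
  Olivia Davis: {department: Engineering, age: 28}

Matches: ["Eve Smith"]

["Eve Smith"]


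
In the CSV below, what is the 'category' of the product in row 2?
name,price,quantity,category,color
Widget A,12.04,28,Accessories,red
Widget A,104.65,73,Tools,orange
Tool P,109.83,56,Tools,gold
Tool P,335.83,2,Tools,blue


Query: Row 2 ('Widget A'), column 'category'
Value: Tools

Tools


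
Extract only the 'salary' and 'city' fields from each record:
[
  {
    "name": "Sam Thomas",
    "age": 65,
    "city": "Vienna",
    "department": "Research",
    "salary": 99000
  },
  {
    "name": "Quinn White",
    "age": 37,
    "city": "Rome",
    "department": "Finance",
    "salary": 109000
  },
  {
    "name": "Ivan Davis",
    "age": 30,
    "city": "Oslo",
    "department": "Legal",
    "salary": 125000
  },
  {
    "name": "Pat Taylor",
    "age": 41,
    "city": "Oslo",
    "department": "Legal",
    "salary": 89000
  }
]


Original: 4 records with fields: name, age, city, department, salary
Keep: ['salary', 'city']
Drop: ['name', 'age', 'department']
Result: 4 records, 2 fields each

[
  {
    "salary": 99000,
    "city": "Vienna"
  },
  {
    "salary": 109000,
    "city": "Rome"
  },
  {
    "salary": 125000,
    "city": "Oslo"
  },
  {
    "salary": 89000,
    "city": "Oslo"
  }
]


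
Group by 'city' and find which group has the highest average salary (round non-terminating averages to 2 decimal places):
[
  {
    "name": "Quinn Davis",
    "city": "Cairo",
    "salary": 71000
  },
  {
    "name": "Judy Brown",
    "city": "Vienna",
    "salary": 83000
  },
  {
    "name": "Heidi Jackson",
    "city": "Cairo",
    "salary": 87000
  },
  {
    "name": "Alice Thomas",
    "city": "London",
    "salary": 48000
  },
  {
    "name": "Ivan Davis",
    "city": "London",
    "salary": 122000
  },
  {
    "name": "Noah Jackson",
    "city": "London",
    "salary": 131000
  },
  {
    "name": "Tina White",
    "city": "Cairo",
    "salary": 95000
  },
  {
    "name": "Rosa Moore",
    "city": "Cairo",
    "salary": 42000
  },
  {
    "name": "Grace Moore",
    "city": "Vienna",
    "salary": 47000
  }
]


Group by: city

Groups:
  Cairo: 4 people, avg salary = 295000/4 = $73750
  London: 3 people, avg salary = 301000/3 ≈ $100333.33
  Vienna: 2 people, avg salary = 130000/2 = $65000

Highest average salary: London (≈$100333.33)

London (≈$100333.33)


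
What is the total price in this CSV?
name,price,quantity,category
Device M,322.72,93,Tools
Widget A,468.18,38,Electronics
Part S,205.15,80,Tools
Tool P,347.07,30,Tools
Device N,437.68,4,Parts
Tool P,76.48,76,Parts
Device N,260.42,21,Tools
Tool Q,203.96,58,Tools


Computing total price:
Values: [322.72, 468.18, 205.15, 347.07, 437.68, 76.48, 260.42, 203.96]
Sum = 2321.66

2321.66


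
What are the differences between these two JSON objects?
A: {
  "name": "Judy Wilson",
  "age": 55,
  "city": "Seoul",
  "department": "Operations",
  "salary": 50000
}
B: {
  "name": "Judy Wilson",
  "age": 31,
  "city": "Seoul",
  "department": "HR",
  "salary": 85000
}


Comparing each field (in key order):
  name: same
  age: DIFFERENT
  city: same
  department: DIFFERENT
  salary: DIFFERENT
Differences:
  age: 55 -> 31
  department: Operations -> HR
  salary: 50000 -> 85000

3 field(s) changed

3 changes: age, department, salary


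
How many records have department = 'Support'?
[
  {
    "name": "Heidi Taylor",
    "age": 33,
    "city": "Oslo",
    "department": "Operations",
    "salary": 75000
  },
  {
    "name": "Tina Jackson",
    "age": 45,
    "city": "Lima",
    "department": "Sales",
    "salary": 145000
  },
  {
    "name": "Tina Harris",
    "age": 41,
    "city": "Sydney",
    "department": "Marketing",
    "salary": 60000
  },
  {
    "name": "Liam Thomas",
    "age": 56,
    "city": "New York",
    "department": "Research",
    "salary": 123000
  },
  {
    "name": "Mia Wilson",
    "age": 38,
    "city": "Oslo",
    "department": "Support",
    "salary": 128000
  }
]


Data: 5 records
Condition: department = 'Support'

Checking each record:
  Heidi Taylor: Operations
  Tina Jackson: Sales
  Tina Harris: Marketing
  Liam Thomas: Research
  Mia Wilson: Support MATCH

Count: 1

1


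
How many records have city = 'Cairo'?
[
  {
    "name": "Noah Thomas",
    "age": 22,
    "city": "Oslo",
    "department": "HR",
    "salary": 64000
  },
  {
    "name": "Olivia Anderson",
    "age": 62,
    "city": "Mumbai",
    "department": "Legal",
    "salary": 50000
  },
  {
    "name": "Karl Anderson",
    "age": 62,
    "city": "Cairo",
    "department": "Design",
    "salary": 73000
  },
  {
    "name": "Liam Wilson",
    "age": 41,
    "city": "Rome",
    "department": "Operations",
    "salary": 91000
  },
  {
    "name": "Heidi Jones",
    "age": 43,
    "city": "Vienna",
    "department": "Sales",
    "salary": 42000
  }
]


Data: 5 records
Condition: city = 'Cairo'

Checking each record:
  Noah Thomas: Oslo
  Olivia Anderson: Mumbai
  Karl Anderson: Cairo MATCH
  Liam Wilson: Rome
  Heidi Jones: Vienna

Count: 1

1


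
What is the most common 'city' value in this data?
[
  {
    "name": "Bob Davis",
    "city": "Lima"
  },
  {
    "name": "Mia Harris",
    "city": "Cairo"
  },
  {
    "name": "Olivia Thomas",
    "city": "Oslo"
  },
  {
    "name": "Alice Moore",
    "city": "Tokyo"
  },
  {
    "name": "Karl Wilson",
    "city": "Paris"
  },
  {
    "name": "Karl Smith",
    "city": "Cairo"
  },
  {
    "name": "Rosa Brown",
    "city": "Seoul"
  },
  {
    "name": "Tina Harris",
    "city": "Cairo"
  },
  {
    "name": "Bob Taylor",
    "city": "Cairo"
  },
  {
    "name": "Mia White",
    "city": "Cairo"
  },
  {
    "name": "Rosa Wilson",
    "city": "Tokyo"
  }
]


Counting 'city' values across 11 records:

  Cairo: 5 #####
  Tokyo: 2 ##
  Lima: 1 #
  Oslo: 1 #
  Paris: 1 #
  Seoul: 1 #

Most common: Cairo (5 times)

Cairo (5 times)


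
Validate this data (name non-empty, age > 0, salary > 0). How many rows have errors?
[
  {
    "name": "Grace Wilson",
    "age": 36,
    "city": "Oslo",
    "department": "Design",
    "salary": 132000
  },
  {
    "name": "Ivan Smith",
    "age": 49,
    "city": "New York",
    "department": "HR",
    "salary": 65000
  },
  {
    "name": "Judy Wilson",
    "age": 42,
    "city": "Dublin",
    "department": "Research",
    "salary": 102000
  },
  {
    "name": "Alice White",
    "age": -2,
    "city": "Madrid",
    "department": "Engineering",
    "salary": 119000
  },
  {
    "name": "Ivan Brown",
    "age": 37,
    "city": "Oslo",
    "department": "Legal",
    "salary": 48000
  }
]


Validating 5 records:
Rules: name non-empty, age > 0, salary > 0

  Row 1 (Grace Wilson): OK
  Row 2 (Ivan Smith): OK
  Row 3 (Judy Wilson): OK
  Row 4 (Alice White): negative age: -2
  Row 5 (Ivan Brown): OK

Total errors: 1

1 errors


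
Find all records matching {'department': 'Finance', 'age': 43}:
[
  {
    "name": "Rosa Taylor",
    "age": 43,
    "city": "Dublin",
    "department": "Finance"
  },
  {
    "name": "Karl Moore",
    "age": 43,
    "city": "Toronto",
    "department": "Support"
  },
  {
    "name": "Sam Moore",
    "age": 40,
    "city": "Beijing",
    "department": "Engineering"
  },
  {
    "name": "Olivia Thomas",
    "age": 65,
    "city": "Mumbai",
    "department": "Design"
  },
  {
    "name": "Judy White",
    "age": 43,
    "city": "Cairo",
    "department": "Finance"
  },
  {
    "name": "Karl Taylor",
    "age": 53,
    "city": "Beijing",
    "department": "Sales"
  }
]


Search criteria: {'department': 'Finance', 'age': 43}

Checking 6 records:
  Rosa Taylor: {department: Finance, age: 43} <-- MATCH
  Karl Moore: {department: Support, age: 43}
  Sam Moore: {department: Engineering, age: 40}
  Olivia Thomas: {department: Design, age: 65}
  Judy White: {department: Finance, age: 43} <-- MATCH
  Karl Taylor: {department: Sales, age: 53}

Matches: ["Rosa Taylor", "Judy White"]

["Rosa Taylor", "Judy White"]


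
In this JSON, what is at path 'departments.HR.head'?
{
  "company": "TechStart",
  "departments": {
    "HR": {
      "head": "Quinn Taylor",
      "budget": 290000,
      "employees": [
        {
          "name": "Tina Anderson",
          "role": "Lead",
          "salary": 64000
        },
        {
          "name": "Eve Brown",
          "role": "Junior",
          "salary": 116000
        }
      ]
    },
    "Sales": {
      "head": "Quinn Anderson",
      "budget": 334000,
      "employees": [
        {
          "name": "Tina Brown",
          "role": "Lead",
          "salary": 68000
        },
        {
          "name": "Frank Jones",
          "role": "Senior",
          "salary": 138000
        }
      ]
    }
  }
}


Path: departments.HR.head

Navigate:
  -> departments
  -> HR
  -> head = 'Quinn Taylor'

Quinn Taylor


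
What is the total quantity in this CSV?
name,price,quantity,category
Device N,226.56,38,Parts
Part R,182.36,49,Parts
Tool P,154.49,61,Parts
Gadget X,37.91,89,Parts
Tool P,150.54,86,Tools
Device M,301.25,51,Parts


Computing total quantity:
Values: [38, 49, 61, 89, 86, 51]
Sum = 374

374


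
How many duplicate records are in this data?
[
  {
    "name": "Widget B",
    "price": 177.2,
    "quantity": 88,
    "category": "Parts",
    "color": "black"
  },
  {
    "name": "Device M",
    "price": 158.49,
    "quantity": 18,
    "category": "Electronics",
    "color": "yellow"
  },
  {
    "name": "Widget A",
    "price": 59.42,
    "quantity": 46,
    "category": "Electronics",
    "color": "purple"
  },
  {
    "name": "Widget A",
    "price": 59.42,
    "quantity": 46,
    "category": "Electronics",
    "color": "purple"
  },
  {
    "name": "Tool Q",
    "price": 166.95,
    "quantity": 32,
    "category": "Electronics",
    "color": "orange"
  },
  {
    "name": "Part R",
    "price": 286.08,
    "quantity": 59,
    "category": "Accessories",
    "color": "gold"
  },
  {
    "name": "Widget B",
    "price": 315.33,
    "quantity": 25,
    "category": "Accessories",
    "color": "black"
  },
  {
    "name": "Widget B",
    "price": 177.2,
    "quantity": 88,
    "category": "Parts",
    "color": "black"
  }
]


Checking 8 records for duplicates:

  Row 1: Widget B ($177.2, qty 88)
  Row 2: Device M ($158.49, qty 18)
  Row 3: Widget A ($59.42, qty 46)
  Row 4: Widget A ($59.42, qty 46) <-- DUPLICATE
  Row 5: Tool Q ($166.95, qty 32)
  Row 6: Part R ($286.08, qty 59)
  Row 7: Widget B ($315.33, qty 25)
  Row 8: Widget B ($177.2, qty 88) <-- DUPLICATE

Duplicates found: 2
Unique records: 6

2 duplicates, 6 unique


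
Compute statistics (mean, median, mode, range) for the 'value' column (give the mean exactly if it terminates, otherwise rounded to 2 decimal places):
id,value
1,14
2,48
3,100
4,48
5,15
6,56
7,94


Data: [14, 48, 100, 48, 15, 56, 94]
Count: 7
Sum: 375
Mean: 375/7 ≈ 53.57 (rounded to 2 decimal places)
Sorted: [14, 15, 48, 48, 56, 94, 100]
Median: 48.0
Mode: 48 (2 times)
Range: 100 - 14 = 86
Min: 14, Max: 100

mean≈53.57, median=48.0, mode=48, range=86


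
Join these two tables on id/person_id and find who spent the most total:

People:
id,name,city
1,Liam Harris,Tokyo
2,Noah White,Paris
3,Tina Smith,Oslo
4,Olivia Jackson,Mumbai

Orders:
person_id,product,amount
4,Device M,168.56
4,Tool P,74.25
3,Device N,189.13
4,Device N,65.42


Join on: people.id = orders.person_id

Joined rows:
  Olivia Jackson (Mumbai) bought Device M for $168.56
  Olivia Jackson (Mumbai) bought Tool P for $74.25
  Tina Smith (Oslo) bought Device N for $189.13
  Olivia Jackson (Mumbai) bought Device N for $65.42

Total per person:
  Olivia Jackson: $308.23
  Tina Smith: $189.13

Top spender: Olivia Jackson ($308.23)

Olivia Jackson ($308.23)


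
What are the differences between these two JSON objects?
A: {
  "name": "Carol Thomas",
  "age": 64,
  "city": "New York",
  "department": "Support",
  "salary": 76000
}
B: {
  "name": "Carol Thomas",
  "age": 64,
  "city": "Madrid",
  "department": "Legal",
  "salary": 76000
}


Comparing each field (in key order):
  name: same
  age: same
  city: DIFFERENT
  department: DIFFERENT
  salary: same
Differences:
  city: New York -> Madrid
  department: Support -> Legal

2 field(s) changed

2 changes: city, department


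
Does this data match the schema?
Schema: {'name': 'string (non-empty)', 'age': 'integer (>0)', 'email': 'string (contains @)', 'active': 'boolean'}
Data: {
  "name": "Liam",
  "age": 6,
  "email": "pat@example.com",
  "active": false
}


Validating each field against schema:
  name: OK (non-empty string)
  age: OK (positive integer)
  email: OK (string with @)
  active: OK (boolean)

Result: VALID

VALID


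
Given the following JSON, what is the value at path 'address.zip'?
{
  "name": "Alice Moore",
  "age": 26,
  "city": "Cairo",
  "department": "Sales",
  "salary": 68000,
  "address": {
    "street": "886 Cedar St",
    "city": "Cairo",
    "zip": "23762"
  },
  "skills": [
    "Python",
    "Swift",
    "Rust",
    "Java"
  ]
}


Query: address.zip
Path: address -> zip
Value: 23762

23762


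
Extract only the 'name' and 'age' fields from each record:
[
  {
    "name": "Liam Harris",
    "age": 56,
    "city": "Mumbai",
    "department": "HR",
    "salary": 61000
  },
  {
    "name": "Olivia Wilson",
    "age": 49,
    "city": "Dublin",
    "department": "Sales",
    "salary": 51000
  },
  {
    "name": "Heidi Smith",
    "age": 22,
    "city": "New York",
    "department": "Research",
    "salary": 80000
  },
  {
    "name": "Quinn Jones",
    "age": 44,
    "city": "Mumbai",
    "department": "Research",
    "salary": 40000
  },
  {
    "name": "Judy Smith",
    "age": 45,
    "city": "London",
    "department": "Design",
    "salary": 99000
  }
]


Original: 5 records with fields: name, age, city, department, salary
Keep: ['name', 'age']
Drop: ['city', 'department', 'salary']
Result: 5 records, 2 fields each

[
  {
    "name": "Liam Harris",
    "age": 56
  },
  {
    "name": "Olivia Wilson",
    "age": 49
  },
  {
    "name": "Heidi Smith",
    "age": 22
  },
  {
    "name": "Quinn Jones",
    "age": 44
  },
  {
    "name": "Judy Smith",
    "age": 45
  }
]


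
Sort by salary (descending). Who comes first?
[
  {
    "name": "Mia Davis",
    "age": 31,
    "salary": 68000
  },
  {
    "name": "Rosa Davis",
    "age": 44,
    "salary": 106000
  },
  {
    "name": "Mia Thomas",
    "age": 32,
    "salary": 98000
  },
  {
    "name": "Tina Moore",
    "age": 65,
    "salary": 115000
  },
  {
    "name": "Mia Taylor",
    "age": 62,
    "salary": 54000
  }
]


Sort by: salary (descending)

Sorted order:
  1. Tina Moore (salary = 115000)
  2. Rosa Davis (salary = 106000)
  3. Mia Thomas (salary = 98000)
  4. Mia Davis (salary = 68000)
  5. Mia Taylor (salary = 54000)

First: Tina Moore

Tina Moore


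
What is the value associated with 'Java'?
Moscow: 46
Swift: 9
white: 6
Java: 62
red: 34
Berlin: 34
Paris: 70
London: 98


Looking up key 'Java'
Value: 62

62


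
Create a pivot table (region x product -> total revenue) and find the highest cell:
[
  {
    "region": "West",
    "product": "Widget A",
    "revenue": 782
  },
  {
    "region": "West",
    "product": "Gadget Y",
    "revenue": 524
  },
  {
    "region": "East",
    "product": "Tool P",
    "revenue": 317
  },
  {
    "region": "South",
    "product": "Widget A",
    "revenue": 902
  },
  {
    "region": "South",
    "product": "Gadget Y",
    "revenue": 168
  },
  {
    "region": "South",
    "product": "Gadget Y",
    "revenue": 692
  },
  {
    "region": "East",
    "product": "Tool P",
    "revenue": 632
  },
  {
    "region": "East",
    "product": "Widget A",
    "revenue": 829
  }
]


Pivot: region (rows) x product (columns) -> total revenue

     Gadget Y      Tool P        Widget A    
East             0           949           829  
South          860             0           902  
West           524             0           782  

Highest: East / Tool P = $949

East / Tool P = $949


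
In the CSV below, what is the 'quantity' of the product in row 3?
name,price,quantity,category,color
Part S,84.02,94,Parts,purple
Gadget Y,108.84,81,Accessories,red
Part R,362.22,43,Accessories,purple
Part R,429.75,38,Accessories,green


Query: Row 3 ('Part R'), column 'quantity'
Value: 43

43


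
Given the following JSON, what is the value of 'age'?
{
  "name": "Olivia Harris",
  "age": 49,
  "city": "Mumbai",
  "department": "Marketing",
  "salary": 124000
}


Looking up field 'age'
Value: 49

49


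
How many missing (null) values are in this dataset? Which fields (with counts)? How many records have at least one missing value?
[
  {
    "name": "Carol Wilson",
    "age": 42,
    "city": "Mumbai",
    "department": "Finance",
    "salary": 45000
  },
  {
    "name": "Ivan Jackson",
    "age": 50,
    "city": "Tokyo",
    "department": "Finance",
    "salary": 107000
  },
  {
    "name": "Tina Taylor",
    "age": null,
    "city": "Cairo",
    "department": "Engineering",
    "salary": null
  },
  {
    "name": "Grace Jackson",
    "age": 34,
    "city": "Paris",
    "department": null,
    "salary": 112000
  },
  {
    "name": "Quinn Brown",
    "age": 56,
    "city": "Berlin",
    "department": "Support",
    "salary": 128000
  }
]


Checking for missing (null) values in 5 records:

  Carol Wilson: complete
  Ivan Jackson: complete
  Tina Taylor: age, salary
  Grace Jackson: department
  Quinn Brown: complete

Per field:
  name: 0 missing
  age: 1 missing
  city: 0 missing
  department: 1 missing
  salary: 1 missing

Total missing values: 3
Records with any missing: 2

3 missing values (age: 1, department: 1, salary: 1); 2 incomplete records


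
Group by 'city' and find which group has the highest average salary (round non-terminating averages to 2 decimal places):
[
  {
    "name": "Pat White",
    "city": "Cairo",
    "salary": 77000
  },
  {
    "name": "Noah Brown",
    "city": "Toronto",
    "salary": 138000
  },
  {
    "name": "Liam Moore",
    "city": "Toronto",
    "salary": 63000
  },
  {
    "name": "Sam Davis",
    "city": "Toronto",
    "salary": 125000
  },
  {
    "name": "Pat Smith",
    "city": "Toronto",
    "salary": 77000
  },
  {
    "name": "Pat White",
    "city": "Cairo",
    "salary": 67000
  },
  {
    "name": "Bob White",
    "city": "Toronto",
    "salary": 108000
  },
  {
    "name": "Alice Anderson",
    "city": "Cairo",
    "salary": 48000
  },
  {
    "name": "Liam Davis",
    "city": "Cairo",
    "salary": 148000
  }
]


Group by: city

Groups:
  Cairo: 4 people, avg salary = 340000/4 = $85000
  Toronto: 5 people, avg salary = 511000/5 = $102200

Highest average salary: Toronto ($102200)

Toronto ($102200)


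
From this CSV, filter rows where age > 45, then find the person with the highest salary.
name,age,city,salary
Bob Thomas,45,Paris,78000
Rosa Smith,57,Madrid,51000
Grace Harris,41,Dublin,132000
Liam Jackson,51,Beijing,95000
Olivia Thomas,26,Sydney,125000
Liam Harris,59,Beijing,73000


Filter: age > 45
Sort by: salary (descending)

Filtered records (3):
  Liam Jackson, age 51, salary $95000
  Liam Harris, age 59, salary $73000
  Rosa Smith, age 57, salary $51000

Highest salary: Liam Jackson ($95000)

Liam Jackson


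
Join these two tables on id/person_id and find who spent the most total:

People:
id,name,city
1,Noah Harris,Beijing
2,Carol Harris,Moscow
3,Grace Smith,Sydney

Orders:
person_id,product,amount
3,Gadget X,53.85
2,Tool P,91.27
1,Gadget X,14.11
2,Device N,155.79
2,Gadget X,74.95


Join on: people.id = orders.person_id

Joined rows:
  Grace Smith (Sydney) bought Gadget X for $53.85
  Carol Harris (Moscow) bought Tool P for $91.27
  Noah Harris (Beijing) bought Gadget X for $14.11
  Carol Harris (Moscow) bought Device N for $155.79
  Carol Harris (Moscow) bought Gadget X for $74.95

Total per person:
  Carol Harris: $322.01
  Grace Smith: $53.85
  Noah Harris: $14.11

Top spender: Carol Harris ($322.01)

Carol Harris ($322.01)


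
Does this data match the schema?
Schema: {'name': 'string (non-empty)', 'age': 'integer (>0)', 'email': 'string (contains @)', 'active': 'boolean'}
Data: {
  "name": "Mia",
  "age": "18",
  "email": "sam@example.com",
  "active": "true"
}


Validating each field against schema:
  name: OK (non-empty string)
  age: FAIL ("18" is not an integer)
  email: OK (string with @)
  active: FAIL ("true" is not a boolean)

Result: INVALID (2 errors: age, active)

INVALID (2 errors: age, active)


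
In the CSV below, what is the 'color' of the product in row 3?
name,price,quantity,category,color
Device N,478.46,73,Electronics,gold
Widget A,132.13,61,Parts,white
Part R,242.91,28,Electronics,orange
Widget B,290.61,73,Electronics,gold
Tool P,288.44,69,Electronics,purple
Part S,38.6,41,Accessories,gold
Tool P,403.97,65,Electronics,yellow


Query: Row 3 ('Part R'), column 'color'
Value: orange

orange


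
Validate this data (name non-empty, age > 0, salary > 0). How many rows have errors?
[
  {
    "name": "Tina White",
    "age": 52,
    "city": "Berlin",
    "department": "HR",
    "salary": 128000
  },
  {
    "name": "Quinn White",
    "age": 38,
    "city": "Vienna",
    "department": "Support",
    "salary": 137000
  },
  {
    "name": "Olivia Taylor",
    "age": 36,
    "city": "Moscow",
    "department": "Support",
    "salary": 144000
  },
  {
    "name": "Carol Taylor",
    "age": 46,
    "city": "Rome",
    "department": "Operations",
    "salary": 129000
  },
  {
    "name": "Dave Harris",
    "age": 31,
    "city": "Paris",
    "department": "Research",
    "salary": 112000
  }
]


Validating 5 records:
Rules: name non-empty, age > 0, salary > 0

  Row 1 (Tina White): OK
  Row 2 (Quinn White): OK
  Row 3 (Olivia Taylor): OK
  Row 4 (Carol Taylor): OK
  Row 5 (Dave Harris): OK

Total errors: 0

0 errors


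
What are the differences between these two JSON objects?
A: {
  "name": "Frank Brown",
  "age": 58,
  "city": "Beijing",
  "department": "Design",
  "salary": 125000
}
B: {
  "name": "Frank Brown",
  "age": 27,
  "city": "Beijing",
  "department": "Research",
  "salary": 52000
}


Comparing each field (in key order):
  name: same
  age: DIFFERENT
  city: same
  department: DIFFERENT
  salary: DIFFERENT
Differences:
  age: 58 -> 27
  department: Design -> Research
  salary: 125000 -> 52000

3 field(s) changed

3 changes: age, department, salary


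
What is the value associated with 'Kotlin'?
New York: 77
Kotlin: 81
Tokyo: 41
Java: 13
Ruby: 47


Looking up key 'Kotlin'
Value: 81

81


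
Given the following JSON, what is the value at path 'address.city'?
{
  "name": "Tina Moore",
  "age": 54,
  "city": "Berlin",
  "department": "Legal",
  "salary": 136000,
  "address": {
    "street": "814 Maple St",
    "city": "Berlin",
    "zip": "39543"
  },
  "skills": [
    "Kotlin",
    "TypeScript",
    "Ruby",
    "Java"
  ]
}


Query: address.city
Path: address -> city
Value: Berlin

Berlin


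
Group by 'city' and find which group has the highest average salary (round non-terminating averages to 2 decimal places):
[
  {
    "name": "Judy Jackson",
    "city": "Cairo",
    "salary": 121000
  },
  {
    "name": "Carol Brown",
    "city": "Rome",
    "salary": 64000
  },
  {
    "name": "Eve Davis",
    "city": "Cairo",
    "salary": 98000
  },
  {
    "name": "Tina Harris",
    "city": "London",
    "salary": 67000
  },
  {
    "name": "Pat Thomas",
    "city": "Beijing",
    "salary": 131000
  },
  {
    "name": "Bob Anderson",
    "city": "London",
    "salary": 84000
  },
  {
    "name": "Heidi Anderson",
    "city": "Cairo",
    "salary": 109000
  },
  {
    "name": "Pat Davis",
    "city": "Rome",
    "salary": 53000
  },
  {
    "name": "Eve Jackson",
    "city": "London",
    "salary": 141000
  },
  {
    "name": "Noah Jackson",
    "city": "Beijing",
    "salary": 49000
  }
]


Group by: city

Groups:
  Beijing: 2 people, avg salary = 180000/2 = $90000
  Cairo: 3 people, avg salary = 328000/3 ≈ $109333.33
  London: 3 people, avg salary = 292000/3 ≈ $97333.33
  Rome: 2 people, avg salary = 117000/2 = $58500

Highest average salary: Cairo (≈$109333.33)

Cairo (≈$109333.33)


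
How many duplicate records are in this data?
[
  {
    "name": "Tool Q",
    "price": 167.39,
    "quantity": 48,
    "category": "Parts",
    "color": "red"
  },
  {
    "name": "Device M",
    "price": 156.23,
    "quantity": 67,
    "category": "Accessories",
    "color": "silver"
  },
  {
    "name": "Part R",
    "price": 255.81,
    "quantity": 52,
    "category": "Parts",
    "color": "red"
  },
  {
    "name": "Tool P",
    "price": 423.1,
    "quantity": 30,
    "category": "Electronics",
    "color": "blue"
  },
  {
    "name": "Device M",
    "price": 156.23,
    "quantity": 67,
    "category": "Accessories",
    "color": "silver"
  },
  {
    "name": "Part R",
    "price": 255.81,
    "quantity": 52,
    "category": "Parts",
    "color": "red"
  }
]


Checking 6 records for duplicates:

  Row 1: Tool Q ($167.39, qty 48)
  Row 2: Device M ($156.23, qty 67)
  Row 3: Part R ($255.81, qty 52)
  Row 4: Tool P ($423.1, qty 30)
  Row 5: Device M ($156.23, qty 67) <-- DUPLICATE
  Row 6: Part R ($255.81, qty 52) <-- DUPLICATE

Duplicates found: 2
Unique records: 4

2 duplicates, 4 unique


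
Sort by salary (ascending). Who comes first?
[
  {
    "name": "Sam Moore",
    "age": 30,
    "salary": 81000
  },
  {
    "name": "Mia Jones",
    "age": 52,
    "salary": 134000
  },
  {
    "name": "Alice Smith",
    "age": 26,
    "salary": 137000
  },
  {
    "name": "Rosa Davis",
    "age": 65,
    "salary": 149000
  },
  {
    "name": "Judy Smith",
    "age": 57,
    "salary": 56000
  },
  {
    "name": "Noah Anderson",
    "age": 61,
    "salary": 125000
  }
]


Sort by: salary (ascending)

Sorted order:
  1. Judy Smith (salary = 56000)
  2. Sam Moore (salary = 81000)
  3. Noah Anderson (salary = 125000)
  4. Mia Jones (salary = 134000)
  5. Alice Smith (salary = 137000)
  6. Rosa Davis (salary = 149000)

First: Judy Smith

Judy Smith


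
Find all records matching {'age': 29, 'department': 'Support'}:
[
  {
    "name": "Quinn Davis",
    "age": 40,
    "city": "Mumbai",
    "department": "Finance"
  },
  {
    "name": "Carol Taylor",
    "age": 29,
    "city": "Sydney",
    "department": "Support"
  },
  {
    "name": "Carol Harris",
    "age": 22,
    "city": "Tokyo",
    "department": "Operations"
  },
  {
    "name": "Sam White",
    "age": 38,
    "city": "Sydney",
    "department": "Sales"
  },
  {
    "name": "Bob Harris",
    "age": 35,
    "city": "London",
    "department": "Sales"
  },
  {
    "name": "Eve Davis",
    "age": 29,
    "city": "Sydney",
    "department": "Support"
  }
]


Search criteria: {'age': 29, 'department': 'Support'}

Checking 6 records:
  Quinn Davis: {age: 40, department: Finance}
  Carol Taylor: {age: 29, department: Support} <-- MATCH
  Carol Harris: {age: 22, department: Operations}
  Sam White: {age: 38, department: Sales}
  Bob Harris: {age: 35, department: Sales}
  Eve Davis: {age: 29, department: Support} <-- MATCH

Matches: ["Carol Taylor", "Eve Davis"]

["Carol Taylor", "Eve Davis"]


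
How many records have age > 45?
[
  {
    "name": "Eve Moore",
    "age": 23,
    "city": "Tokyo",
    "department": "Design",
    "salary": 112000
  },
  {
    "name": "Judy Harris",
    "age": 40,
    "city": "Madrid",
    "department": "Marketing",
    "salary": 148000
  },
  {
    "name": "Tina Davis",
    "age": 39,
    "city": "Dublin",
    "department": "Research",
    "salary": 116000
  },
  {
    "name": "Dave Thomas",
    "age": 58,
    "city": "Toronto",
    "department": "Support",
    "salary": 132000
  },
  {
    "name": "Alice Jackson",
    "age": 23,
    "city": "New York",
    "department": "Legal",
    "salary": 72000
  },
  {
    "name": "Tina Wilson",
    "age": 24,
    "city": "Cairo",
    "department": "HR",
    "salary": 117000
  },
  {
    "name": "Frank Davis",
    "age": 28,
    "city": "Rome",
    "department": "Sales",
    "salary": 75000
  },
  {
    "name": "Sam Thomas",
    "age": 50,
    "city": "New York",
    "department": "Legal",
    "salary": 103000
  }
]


Data: 8 records
Condition: age > 45

Checking each record:
  Eve Moore: 23
  Judy Harris: 40
  Tina Davis: 39
  Dave Thomas: 58 MATCH
  Alice Jackson: 23
  Tina Wilson: 24
  Frank Davis: 28
  Sam Thomas: 50 MATCH

Count: 2

2


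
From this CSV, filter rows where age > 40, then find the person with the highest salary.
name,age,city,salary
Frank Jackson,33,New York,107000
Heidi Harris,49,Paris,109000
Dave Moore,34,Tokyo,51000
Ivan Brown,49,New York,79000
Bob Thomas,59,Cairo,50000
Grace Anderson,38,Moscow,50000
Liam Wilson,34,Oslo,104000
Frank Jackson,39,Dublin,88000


Filter: age > 40
Sort by: salary (descending)

Filtered records (3):
  Heidi Harris, age 49, salary $109000
  Ivan Brown, age 49, salary $79000
  Bob Thomas, age 59, salary $50000

Highest salary: Heidi Harris ($109000)

Heidi Harris
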